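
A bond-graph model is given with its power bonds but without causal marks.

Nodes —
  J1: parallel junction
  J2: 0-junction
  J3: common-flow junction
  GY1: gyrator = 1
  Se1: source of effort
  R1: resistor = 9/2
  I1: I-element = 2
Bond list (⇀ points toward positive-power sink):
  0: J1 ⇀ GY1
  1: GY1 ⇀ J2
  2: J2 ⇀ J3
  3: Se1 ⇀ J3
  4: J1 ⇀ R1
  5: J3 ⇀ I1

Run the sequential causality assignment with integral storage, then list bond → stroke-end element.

b0 →J1
b1 →J2
b2 →J3
b3 →J3
b4 →R1
b5 →I1

#3 →J3  (source Se1 imposes e)
#5 →I1  (prefer integral on I1)
#2 →J3  (J3: bond 5 brought flow, rest push out)
#1 →J2  (only one effort-in slot at J2)
#0 →J1  (through GY1, causality inverts; strokes same side of GY1)
#4 →R1  (J1 effort already set via bond 0)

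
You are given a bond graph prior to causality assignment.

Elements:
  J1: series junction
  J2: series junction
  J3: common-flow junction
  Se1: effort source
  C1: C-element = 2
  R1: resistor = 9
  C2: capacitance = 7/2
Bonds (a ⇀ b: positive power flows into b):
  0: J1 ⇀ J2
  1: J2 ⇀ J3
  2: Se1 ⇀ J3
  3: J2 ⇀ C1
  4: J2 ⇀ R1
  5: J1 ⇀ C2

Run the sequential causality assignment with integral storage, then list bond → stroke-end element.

β0 |J2
β1 |J2
β2 |J3
β3 |J2
β4 |R1
β5 |J1

bond 2 stroke at J3  (source Se1 imposes e)
bond 1 stroke at J2  (J3: last free bond brings flow in)
bond 3 stroke at J2  (prefer integral on C1)
bond 5 stroke at J1  (C2 outputs effort q/C2)
bond 0 stroke at J2  (J1 needs exactly one f-in)
bond 4 stroke at R1  (closing 1-jn rule on J2)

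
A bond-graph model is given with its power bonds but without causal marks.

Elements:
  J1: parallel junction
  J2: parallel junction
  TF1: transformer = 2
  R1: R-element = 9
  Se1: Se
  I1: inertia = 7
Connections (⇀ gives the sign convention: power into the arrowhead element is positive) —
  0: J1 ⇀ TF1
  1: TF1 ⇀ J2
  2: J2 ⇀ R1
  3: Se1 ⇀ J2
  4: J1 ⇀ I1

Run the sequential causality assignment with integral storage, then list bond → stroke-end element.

#0 stroke→J1
#1 stroke→TF1
#2 stroke→R1
#3 stroke→J2
#4 stroke→I1

#3 →J2  (source Se1 imposes e)
#1 →TF1  (J2: bond 3 brought effort, rest push out)
#2 →R1  (0-jn J2 has e-setter on 3)
#0 →J1  (TF1: transformer flips bond 1)
#4 →I1  (common-e at J1 fixed by 0)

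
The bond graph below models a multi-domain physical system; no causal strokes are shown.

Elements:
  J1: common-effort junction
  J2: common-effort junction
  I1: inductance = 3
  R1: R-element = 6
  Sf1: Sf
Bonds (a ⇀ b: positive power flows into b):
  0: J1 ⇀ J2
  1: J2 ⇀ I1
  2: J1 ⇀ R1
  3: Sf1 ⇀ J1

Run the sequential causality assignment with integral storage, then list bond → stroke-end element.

b0 →J2
b1 →I1
b2 →J1
b3 →Sf1

β3 |Sf1  (source Sf1 imposes f)
β1 |I1  (I1: I, integral causality)
β0 |J2  (J2 needs exactly one e-in)
β2 |J1  (closing 0-jn rule on J1)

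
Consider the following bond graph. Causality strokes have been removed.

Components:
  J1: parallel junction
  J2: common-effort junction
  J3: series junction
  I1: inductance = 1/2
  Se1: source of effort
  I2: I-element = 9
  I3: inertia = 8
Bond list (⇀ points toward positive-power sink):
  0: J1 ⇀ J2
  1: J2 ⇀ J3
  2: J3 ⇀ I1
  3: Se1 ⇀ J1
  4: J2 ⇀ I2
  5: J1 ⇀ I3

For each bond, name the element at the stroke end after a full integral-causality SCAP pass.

b3 stroke→J1  (Se1 (Se) sets effort on bond)
b0 stroke→J2  (J1 effort already set via bond 3)
b5 stroke→I3  (0-jn J1 has e-setter on 3)
b1 stroke→J3  (common-e at J2 fixed by 0)
b4 stroke→I2  (J2 effort already set via bond 0)
b2 stroke→I1  (J3 needs exactly one f-in)

#0 stroke→J2
#1 stroke→J3
#2 stroke→I1
#3 stroke→J1
#4 stroke→I2
#5 stroke→I3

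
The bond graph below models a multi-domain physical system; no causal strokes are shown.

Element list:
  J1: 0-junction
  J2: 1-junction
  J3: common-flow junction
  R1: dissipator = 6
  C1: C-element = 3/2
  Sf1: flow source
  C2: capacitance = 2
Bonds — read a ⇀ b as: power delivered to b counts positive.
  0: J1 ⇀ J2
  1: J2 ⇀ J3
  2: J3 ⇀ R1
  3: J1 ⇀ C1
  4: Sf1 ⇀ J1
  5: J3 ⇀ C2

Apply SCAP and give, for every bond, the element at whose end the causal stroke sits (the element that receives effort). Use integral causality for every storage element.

#4 |Sf1  (source Sf1 imposes f)
#3 |J1  (C1 outputs effort q/C1)
#0 |J2  (0-jn J1 has e-setter on 3)
#1 |J3  (closing 1-jn rule on J2)
#5 |J3  (prefer integral on C2)
#2 |R1  (J3: last free bond brings flow in)

#0 stroke→J2
#1 stroke→J3
#2 stroke→R1
#3 stroke→J1
#4 stroke→Sf1
#5 stroke→J3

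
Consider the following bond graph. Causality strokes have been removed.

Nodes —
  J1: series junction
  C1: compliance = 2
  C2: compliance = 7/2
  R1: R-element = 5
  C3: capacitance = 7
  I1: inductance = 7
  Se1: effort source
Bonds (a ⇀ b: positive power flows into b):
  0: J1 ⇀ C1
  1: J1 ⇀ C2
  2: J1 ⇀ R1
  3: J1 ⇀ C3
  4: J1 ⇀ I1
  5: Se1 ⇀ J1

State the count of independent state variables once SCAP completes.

4  (C1, C2, C3, I1 all integral)

b5 stroke at J1  (source Se1 imposes e)
b0 stroke at J1  (C1 outputs effort q/C1)
b1 stroke at J1  (C2: C, integral causality)
b3 stroke at J1  (C3: C, integral causality)
b4 stroke at I1  (I1 integral (f out))
b2 stroke at J1  (J1: bond 4 brought flow, rest push out)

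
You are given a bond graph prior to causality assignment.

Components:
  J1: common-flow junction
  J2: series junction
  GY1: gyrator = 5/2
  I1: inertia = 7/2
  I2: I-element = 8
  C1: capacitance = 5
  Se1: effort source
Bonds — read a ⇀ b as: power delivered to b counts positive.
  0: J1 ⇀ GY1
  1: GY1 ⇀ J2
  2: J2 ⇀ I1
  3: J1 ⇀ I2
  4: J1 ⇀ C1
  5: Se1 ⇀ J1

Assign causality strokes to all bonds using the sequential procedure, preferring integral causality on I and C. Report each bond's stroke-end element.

#0 |J1
#1 |J2
#2 |I1
#3 |I2
#4 |J1
#5 |J1

β5 stroke→J1  (Se1: effort source, stroke at far end)
β2 stroke→I1  (I1 outputs flow p/I1)
β1 stroke→J2  (J2: bond 2 brought flow, rest push out)
β0 stroke→J1  (GY1 both-in/both-out from 1)
β3 stroke→I2  (I2 outputs flow p/I2)
β4 stroke→J1  (J1: bond 3 brought flow, rest push out)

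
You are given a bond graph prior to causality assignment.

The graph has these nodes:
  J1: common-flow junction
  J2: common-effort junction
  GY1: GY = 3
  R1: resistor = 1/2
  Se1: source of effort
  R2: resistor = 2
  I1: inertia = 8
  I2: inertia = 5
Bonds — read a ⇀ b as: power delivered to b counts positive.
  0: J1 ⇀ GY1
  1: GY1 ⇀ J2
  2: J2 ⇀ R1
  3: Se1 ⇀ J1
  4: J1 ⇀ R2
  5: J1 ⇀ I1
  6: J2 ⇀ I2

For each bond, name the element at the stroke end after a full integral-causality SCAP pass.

bond 3 |J1  (source Se1 imposes e)
bond 5 |I1  (I1 integral (f out))
bond 0 |J1  (J1: bond 5 brought flow, rest push out)
bond 4 |J1  (1-jn J1 has f-setter on 5)
bond 1 |J2  (through GY1, causality inverts; strokes same side of GY1)
bond 2 |R1  (0-jn J2 has e-setter on 1)
bond 6 |I2  (common-e at J2 fixed by 1)

bond 0 stroke→J1
bond 1 stroke→J2
bond 2 stroke→R1
bond 3 stroke→J1
bond 4 stroke→J1
bond 5 stroke→I1
bond 6 stroke→I2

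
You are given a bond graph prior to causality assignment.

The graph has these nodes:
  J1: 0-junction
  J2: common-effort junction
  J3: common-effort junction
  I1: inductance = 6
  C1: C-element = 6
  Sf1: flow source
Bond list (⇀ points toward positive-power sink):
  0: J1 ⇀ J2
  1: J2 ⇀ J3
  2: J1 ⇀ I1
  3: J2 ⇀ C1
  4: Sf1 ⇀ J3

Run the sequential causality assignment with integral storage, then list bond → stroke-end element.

#0 |J1
#1 |J3
#2 |I1
#3 |J2
#4 |Sf1

#4 stroke at Sf1  (Sf1 (Sf) sets flow on bond)
#1 stroke at J3  (only one effort-in slot at J3)
#2 stroke at I1  (I1: I, integral causality)
#0 stroke at J1  (closing 0-jn rule on J1)
#3 stroke at J2  (J2: last free bond brings effort in)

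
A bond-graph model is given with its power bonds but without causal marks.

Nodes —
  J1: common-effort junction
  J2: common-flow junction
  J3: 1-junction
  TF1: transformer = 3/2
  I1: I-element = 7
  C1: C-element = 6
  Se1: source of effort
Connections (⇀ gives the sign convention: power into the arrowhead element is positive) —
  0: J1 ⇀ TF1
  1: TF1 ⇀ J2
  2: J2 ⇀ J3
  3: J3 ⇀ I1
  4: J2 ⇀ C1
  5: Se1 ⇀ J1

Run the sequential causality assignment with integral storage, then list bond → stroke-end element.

bond 0 |TF1
bond 1 |J2
bond 2 |J3
bond 3 |I1
bond 4 |J2
bond 5 |J1

bond 5 →J1  (Se1: effort source, stroke at far end)
bond 0 →TF1  (common-e at J1 fixed by 5)
bond 1 →J2  (TF1 one-in-one-out from 0)
bond 3 →I1  (I1 outputs flow p/I1)
bond 2 →J3  (1-jn J3 has f-setter on 3)
bond 4 →J2  (J2: bond 2 brought flow, rest push out)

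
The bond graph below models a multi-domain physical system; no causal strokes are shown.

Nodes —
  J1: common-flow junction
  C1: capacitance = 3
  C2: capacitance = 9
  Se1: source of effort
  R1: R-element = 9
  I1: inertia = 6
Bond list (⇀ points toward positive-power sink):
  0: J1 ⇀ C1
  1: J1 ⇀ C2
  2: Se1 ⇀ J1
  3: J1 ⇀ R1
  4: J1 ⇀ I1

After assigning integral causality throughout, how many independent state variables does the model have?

3  (C1, C2, I1 all integral)

#2 →J1  (Se1: effort source, stroke at far end)
#0 →J1  (C1: C, integral causality)
#1 →J1  (C2: C, integral causality)
#4 →I1  (I1 integral (f out))
#3 →J1  (common-f at J1 fixed by 4)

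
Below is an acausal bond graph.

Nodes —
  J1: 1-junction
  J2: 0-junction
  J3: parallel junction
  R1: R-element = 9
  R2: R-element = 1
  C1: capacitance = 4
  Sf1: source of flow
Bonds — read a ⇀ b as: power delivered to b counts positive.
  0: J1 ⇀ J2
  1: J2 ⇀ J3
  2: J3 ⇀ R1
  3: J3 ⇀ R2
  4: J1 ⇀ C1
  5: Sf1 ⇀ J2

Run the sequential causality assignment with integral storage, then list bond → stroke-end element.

β0 stroke→J2
β1 stroke→J3
β2 stroke→R1
β3 stroke→R2
β4 stroke→J1
β5 stroke→Sf1

β5 stroke→Sf1  (Sf1 fixes flow; stroke at Sf1)
β4 stroke→J1  (C1 outputs effort q/C1)
β0 stroke→J2  (J1 needs exactly one f-in)
β1 stroke→J3  (common-e at J2 fixed by 0)
β2 stroke→R1  (J3: bond 1 brought effort, rest push out)
β3 stroke→R2  (common-e at J3 fixed by 1)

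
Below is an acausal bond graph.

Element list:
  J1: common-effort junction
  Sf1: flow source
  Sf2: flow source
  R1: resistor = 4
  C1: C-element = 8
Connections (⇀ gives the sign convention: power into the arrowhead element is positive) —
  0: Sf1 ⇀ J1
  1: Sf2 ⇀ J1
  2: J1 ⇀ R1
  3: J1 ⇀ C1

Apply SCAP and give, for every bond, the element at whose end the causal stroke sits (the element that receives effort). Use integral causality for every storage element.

bond 0 stroke at Sf1  (Sf1 fixes flow; stroke at Sf1)
bond 1 stroke at Sf2  (Sf2: flow source, stroke at near end)
bond 3 stroke at J1  (prefer integral on C1)
bond 2 stroke at R1  (common-e at J1 fixed by 3)

bond 0 →Sf1
bond 1 →Sf2
bond 2 →R1
bond 3 →J1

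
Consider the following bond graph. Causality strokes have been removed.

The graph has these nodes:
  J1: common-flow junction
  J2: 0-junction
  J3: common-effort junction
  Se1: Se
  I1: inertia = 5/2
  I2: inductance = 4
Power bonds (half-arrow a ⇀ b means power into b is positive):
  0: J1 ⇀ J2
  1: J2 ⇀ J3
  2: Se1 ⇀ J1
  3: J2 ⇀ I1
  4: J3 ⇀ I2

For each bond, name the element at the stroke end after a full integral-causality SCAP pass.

bond 0 →J2
bond 1 →J3
bond 2 →J1
bond 3 →I1
bond 4 →I2

β2 stroke→J1  (Se1 (Se) sets effort on bond)
β0 stroke→J2  (J1: last free bond brings flow in)
β1 stroke→J3  (common-e at J2 fixed by 0)
β3 stroke→I1  (J2 effort already set via bond 0)
β4 stroke→I2  (common-e at J3 fixed by 1)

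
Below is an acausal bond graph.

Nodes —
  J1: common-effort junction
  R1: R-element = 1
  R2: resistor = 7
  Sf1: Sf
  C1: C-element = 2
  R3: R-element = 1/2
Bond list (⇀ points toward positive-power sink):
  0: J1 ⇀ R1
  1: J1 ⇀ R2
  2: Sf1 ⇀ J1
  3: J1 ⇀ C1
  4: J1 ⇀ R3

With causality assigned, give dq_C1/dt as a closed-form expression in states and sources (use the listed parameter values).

#2 stroke→Sf1  (Sf1 fixes flow; stroke at Sf1)
#3 stroke→J1  (C1: C, integral causality)
#0 stroke→R1  (0-jn J1 has e-setter on 3)
#1 stroke→R2  (0-jn J1 has e-setter on 3)
#4 stroke→R3  (J1: bond 3 brought effort, rest push out)

dq_C1/dt = F_Sf1 - 11*q_C1/7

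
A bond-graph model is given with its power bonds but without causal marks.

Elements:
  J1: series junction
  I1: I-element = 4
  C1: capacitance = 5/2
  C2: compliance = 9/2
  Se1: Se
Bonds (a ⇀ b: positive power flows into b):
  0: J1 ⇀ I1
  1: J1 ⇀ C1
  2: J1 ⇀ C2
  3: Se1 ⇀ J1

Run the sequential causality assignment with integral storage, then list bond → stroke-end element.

bond 0 →I1
bond 1 →J1
bond 2 →J1
bond 3 →J1

β3 stroke→J1  (Se1 fixes effort; stroke away)
β0 stroke→I1  (I1: I, integral causality)
β1 stroke→J1  (J1 flow already set via bond 0)
β2 stroke→J1  (J1 flow already set via bond 0)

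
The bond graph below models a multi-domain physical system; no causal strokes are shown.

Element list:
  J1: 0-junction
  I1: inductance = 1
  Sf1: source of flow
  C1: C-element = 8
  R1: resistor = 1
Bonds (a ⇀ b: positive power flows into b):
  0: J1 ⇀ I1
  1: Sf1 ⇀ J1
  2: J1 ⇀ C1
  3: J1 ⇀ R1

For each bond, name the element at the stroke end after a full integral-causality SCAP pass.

#0 →I1
#1 →Sf1
#2 →J1
#3 →R1

bond 1 |Sf1  (Sf1 fixes flow; stroke at Sf1)
bond 0 |I1  (prefer integral on I1)
bond 2 |J1  (C1 integral (e out))
bond 3 |R1  (J1 effort already set via bond 2)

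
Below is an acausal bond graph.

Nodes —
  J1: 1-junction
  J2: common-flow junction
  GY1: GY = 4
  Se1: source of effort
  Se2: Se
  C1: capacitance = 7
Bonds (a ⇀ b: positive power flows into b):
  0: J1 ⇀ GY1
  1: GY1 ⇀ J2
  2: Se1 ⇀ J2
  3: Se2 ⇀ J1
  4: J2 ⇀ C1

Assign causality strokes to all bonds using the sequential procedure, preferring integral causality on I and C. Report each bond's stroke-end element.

bond 2 |J2  (Se1 fixes effort; stroke away)
bond 3 |J1  (Se2 (Se) sets effort on bond)
bond 0 |GY1  (closing 1-jn rule on J1)
bond 1 |GY1  (GY GY1: same side as bond 0)
bond 4 |J2  (1-jn J2 has f-setter on 1)

β0 stroke at GY1
β1 stroke at GY1
β2 stroke at J2
β3 stroke at J1
β4 stroke at J2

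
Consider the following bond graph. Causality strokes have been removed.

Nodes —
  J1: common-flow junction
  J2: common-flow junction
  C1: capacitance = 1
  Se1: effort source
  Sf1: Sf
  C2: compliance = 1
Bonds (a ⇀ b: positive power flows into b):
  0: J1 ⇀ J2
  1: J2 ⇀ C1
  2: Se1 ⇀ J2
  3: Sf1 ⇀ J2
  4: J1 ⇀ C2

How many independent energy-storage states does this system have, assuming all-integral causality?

2  (C1, C2 all integral)

β2 stroke at J2  (Se1: effort source, stroke at far end)
β3 stroke at Sf1  (Sf1: flow source, stroke at near end)
β0 stroke at J2  (J2 flow already set via bond 3)
β1 stroke at J2  (common-f at J2 fixed by 3)
β4 stroke at J1  (J1 flow already set via bond 0)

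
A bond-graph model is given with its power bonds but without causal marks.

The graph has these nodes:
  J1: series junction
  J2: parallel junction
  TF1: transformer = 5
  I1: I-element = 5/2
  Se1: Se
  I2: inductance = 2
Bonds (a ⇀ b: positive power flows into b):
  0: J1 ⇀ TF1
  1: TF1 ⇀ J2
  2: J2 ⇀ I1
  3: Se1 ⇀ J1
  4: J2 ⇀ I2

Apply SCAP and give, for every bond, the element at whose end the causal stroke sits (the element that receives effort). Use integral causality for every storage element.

#0 |TF1
#1 |J2
#2 |I1
#3 |J1
#4 |I2

bond 3 stroke→J1  (Se1: effort source, stroke at far end)
bond 0 stroke→TF1  (closing 1-jn rule on J1)
bond 1 stroke→J2  (TF1: transformer flips bond 0)
bond 2 stroke→I1  (J2 effort already set via bond 1)
bond 4 stroke→I2  (0-jn J2 has e-setter on 1)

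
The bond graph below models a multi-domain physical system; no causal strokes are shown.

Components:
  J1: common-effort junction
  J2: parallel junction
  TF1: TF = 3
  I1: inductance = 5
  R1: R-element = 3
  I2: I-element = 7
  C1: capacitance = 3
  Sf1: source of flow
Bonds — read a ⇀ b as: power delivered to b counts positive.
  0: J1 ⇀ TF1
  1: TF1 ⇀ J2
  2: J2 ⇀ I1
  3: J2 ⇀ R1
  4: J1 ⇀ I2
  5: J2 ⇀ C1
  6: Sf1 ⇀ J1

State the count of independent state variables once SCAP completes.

3  (C1, I1, I2 all integral)

bond 6 stroke at Sf1  (Sf1: flow source, stroke at near end)
bond 2 stroke at I1  (I1 outputs flow p/I1)
bond 4 stroke at I2  (I2 outputs flow p/I2)
bond 0 stroke at J1  (closing 0-jn rule on J1)
bond 1 stroke at TF1  (TF TF1: opposite of bond 0)
bond 5 stroke at J2  (C1 integral (e out))
bond 3 stroke at R1  (J2 effort already set via bond 5)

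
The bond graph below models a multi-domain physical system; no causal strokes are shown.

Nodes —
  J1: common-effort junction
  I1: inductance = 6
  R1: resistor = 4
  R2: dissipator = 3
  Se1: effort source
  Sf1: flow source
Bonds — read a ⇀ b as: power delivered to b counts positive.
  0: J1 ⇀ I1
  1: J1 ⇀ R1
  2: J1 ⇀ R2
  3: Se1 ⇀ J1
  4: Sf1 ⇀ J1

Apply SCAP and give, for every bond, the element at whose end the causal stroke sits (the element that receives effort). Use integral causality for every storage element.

β0 stroke→I1
β1 stroke→R1
β2 stroke→R2
β3 stroke→J1
β4 stroke→Sf1

β3 stroke→J1  (Se1: effort source, stroke at far end)
β4 stroke→Sf1  (source Sf1 imposes f)
β0 stroke→I1  (J1: bond 3 brought effort, rest push out)
β1 stroke→R1  (common-e at J1 fixed by 3)
β2 stroke→R2  (0-jn J1 has e-setter on 3)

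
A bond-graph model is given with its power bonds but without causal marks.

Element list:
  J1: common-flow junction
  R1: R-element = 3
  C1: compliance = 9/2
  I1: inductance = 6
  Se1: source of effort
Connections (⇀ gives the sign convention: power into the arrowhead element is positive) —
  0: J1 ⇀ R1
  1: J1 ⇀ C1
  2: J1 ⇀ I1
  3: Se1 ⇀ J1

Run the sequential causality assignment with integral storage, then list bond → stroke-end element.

b3 stroke at J1  (Se1 (Se) sets effort on bond)
b1 stroke at J1  (prefer integral on C1)
b2 stroke at I1  (I1 integral (f out))
b0 stroke at J1  (J1: bond 2 brought flow, rest push out)

#0 →J1
#1 →J1
#2 →I1
#3 →J1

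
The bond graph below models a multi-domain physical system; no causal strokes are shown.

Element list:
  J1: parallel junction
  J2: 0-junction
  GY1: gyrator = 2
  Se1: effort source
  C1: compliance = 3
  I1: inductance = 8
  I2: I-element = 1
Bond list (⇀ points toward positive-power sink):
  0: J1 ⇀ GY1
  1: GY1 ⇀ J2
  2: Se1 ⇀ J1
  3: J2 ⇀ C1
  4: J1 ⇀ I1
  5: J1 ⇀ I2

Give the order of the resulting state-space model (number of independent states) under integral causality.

bond 2 →J1  (Se1 fixes effort; stroke away)
bond 0 →GY1  (J1: bond 2 brought effort, rest push out)
bond 4 →I1  (0-jn J1 has e-setter on 2)
bond 5 →I2  (0-jn J1 has e-setter on 2)
bond 1 →GY1  (GY1 both-in/both-out from 0)
bond 3 →J2  (J2: last free bond brings effort in)

3  (C1, I1, I2 all integral)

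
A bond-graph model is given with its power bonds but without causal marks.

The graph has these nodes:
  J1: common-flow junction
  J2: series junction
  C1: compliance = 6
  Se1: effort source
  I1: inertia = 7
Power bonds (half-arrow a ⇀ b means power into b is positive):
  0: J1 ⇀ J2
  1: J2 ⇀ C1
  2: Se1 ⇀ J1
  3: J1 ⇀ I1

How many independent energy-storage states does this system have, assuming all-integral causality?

b2 |J1  (Se1 fixes effort; stroke away)
b1 |J2  (C1: C, integral causality)
b0 |J1  (closing 1-jn rule on J2)
b3 |I1  (J1: last free bond brings flow in)

2  (C1, I1 all integral)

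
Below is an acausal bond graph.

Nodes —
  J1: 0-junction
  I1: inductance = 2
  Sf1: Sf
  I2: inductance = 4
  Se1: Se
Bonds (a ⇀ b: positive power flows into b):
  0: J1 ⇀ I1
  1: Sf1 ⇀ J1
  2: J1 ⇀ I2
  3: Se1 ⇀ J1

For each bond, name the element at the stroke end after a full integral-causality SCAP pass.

bond 0 stroke→I1
bond 1 stroke→Sf1
bond 2 stroke→I2
bond 3 stroke→J1

b1 stroke→Sf1  (Sf1: flow source, stroke at near end)
b3 stroke→J1  (source Se1 imposes e)
b0 stroke→I1  (0-jn J1 has e-setter on 3)
b2 stroke→I2  (0-jn J1 has e-setter on 3)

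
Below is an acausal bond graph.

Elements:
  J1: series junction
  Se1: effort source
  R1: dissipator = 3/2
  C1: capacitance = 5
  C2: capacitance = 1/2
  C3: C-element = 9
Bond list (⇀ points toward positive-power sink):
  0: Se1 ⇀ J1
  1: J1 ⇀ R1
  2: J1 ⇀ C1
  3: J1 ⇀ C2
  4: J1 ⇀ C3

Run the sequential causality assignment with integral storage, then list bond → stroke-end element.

bond 0 stroke→J1
bond 1 stroke→R1
bond 2 stroke→J1
bond 3 stroke→J1
bond 4 stroke→J1

β0 →J1  (Se1 fixes effort; stroke away)
β2 →J1  (C1 outputs effort q/C1)
β3 →J1  (C2 outputs effort q/C2)
β4 →J1  (prefer integral on C3)
β1 →R1  (J1 needs exactly one f-in)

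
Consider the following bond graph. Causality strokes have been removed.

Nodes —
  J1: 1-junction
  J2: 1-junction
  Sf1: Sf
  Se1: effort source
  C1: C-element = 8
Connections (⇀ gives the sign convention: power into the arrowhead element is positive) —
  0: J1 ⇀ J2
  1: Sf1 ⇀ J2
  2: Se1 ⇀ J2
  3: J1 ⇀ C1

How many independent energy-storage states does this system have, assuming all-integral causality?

bond 1 |Sf1  (source Sf1 imposes f)
bond 2 |J2  (Se1 (Se) sets effort on bond)
bond 0 |J2  (common-f at J2 fixed by 1)
bond 3 |J1  (J1: bond 0 brought flow, rest push out)

1  (C1 all integral)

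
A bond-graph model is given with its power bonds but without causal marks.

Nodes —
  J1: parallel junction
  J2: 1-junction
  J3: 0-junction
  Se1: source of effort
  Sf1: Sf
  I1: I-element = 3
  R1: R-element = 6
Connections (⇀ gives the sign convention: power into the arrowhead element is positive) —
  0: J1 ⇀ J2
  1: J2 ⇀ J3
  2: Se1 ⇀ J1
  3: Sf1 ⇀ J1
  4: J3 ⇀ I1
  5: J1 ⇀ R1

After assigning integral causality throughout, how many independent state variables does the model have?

1  (I1 all integral)

#2 stroke→J1  (Se1 fixes effort; stroke away)
#3 stroke→Sf1  (Sf1 (Sf) sets flow on bond)
#0 stroke→J2  (0-jn J1 has e-setter on 2)
#5 stroke→R1  (J1: bond 2 brought effort, rest push out)
#1 stroke→J3  (J2: last free bond brings flow in)
#4 stroke→I1  (common-e at J3 fixed by 1)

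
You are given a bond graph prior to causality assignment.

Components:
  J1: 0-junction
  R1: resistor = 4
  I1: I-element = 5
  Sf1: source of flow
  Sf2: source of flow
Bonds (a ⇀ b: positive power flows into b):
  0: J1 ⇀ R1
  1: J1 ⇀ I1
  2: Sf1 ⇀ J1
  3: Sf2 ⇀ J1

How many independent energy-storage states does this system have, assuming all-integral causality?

1  (I1 all integral)

#2 |Sf1  (Sf1 (Sf) sets flow on bond)
#3 |Sf2  (Sf2 (Sf) sets flow on bond)
#1 |I1  (I1 integral (f out))
#0 |J1  (closing 0-jn rule on J1)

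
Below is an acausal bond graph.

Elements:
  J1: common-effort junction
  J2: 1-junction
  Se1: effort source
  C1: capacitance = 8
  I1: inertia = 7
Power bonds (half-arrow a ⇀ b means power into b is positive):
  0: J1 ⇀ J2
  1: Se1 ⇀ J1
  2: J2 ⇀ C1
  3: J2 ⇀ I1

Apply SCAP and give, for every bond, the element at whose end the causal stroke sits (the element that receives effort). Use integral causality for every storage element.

β1 stroke at J1  (Se1 (Se) sets effort on bond)
β0 stroke at J2  (J1: bond 1 brought effort, rest push out)
β2 stroke at J2  (prefer integral on C1)
β3 stroke at I1  (J2 needs exactly one f-in)

b0 |J2
b1 |J1
b2 |J2
b3 |I1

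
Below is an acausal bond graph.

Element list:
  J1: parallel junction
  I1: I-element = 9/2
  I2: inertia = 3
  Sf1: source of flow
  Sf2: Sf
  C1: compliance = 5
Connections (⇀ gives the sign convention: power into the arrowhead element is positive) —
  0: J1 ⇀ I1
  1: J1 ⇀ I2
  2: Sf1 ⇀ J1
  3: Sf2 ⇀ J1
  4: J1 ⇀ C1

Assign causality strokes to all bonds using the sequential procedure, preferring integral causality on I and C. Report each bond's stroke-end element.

#2 stroke at Sf1  (source Sf1 imposes f)
#3 stroke at Sf2  (source Sf2 imposes f)
#0 stroke at I1  (I1 integral (f out))
#1 stroke at I2  (I2 integral (f out))
#4 stroke at J1  (J1 needs exactly one e-in)

#0 |I1
#1 |I2
#2 |Sf1
#3 |Sf2
#4 |J1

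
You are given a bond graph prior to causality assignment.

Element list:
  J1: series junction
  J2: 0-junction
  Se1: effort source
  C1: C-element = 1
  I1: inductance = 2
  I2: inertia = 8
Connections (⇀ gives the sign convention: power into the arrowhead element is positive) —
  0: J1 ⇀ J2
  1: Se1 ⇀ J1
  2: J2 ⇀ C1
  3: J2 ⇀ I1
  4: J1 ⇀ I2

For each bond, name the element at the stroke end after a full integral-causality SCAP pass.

bond 1 stroke at J1  (source Se1 imposes e)
bond 2 stroke at J2  (prefer integral on C1)
bond 0 stroke at J1  (0-jn J2 has e-setter on 2)
bond 3 stroke at I1  (0-jn J2 has e-setter on 2)
bond 4 stroke at I2  (closing 1-jn rule on J1)

#0 stroke at J1
#1 stroke at J1
#2 stroke at J2
#3 stroke at I1
#4 stroke at I2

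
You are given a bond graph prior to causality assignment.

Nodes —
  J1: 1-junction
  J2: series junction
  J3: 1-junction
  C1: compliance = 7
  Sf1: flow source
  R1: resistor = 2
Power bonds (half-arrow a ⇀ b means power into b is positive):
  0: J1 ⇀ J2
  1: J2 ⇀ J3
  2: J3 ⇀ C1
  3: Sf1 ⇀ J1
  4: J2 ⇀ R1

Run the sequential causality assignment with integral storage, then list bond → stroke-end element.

#3 →Sf1  (Sf1 (Sf) sets flow on bond)
#0 →J1  (J1: bond 3 brought flow, rest push out)
#1 →J2  (J2 flow already set via bond 0)
#4 →J2  (common-f at J2 fixed by 0)
#2 →J3  (common-f at J3 fixed by 1)

#0 stroke→J1
#1 stroke→J2
#2 stroke→J3
#3 stroke→Sf1
#4 stroke→J2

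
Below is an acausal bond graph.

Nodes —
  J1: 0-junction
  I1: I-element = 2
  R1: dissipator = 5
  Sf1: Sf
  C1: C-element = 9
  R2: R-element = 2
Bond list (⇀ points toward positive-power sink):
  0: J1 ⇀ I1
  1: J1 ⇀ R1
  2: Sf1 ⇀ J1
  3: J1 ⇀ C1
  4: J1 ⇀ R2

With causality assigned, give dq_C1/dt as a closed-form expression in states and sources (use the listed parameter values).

#2 stroke→Sf1  (Sf1 (Sf) sets flow on bond)
#0 stroke→I1  (prefer integral on I1)
#3 stroke→J1  (prefer integral on C1)
#1 stroke→R1  (common-e at J1 fixed by 3)
#4 stroke→R2  (0-jn J1 has e-setter on 3)

dq_C1/dt = F_Sf1 - p_I1/2 - 7*q_C1/90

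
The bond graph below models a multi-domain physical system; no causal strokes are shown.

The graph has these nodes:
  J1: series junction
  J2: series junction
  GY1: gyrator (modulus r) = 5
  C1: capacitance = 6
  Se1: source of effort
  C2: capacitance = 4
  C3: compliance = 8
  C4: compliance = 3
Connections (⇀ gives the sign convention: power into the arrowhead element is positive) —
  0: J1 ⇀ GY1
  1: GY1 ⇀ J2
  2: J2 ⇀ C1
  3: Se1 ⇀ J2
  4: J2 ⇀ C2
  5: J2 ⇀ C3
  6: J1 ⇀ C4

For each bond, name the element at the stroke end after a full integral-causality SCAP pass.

β3 |J2  (source Se1 imposes e)
β2 |J2  (C1 integral (e out))
β4 |J2  (C2 outputs effort q/C2)
β5 |J2  (prefer integral on C3)
β1 |GY1  (only one flow-in slot at J2)
β0 |GY1  (GY1 both-in/both-out from 1)
β6 |J1  (common-f at J1 fixed by 0)

β0 |GY1
β1 |GY1
β2 |J2
β3 |J2
β4 |J2
β5 |J2
β6 |J1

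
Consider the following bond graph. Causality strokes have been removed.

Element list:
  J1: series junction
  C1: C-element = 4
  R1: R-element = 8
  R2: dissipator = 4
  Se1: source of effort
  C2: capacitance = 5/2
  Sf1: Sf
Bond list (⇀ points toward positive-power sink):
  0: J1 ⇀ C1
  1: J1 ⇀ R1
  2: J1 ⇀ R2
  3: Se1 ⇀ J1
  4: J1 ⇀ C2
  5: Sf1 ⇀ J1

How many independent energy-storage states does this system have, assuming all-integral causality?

2  (C1, C2 all integral)

#3 stroke at J1  (Se1: effort source, stroke at far end)
#5 stroke at Sf1  (Sf1 fixes flow; stroke at Sf1)
#0 stroke at J1  (common-f at J1 fixed by 5)
#1 stroke at J1  (J1: bond 5 brought flow, rest push out)
#2 stroke at J1  (J1 flow already set via bond 5)
#4 stroke at J1  (common-f at J1 fixed by 5)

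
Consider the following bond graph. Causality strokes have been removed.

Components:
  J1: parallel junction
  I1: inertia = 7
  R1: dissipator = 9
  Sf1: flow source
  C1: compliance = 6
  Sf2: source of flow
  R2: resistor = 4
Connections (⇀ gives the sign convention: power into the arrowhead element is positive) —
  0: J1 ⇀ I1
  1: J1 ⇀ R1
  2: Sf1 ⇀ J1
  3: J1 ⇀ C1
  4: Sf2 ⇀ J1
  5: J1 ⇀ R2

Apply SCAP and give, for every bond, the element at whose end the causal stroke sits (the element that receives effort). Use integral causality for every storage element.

bond 2 stroke→Sf1  (source Sf1 imposes f)
bond 4 stroke→Sf2  (source Sf2 imposes f)
bond 0 stroke→I1  (I1 outputs flow p/I1)
bond 3 stroke→J1  (prefer integral on C1)
bond 1 stroke→R1  (J1: bond 3 brought effort, rest push out)
bond 5 stroke→R2  (J1 effort already set via bond 3)

#0 stroke→I1
#1 stroke→R1
#2 stroke→Sf1
#3 stroke→J1
#4 stroke→Sf2
#5 stroke→R2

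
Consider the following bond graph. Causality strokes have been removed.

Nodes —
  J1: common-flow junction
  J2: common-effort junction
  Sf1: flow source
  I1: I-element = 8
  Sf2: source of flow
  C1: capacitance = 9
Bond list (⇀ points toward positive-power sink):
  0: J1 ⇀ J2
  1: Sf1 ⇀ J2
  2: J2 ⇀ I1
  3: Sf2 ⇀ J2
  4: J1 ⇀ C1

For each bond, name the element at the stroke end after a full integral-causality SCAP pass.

#1 |Sf1  (Sf1 fixes flow; stroke at Sf1)
#3 |Sf2  (source Sf2 imposes f)
#2 |I1  (I1 integral (f out))
#0 |J2  (only one effort-in slot at J2)
#4 |J1  (common-f at J1 fixed by 0)

b0 |J2
b1 |Sf1
b2 |I1
b3 |Sf2
b4 |J1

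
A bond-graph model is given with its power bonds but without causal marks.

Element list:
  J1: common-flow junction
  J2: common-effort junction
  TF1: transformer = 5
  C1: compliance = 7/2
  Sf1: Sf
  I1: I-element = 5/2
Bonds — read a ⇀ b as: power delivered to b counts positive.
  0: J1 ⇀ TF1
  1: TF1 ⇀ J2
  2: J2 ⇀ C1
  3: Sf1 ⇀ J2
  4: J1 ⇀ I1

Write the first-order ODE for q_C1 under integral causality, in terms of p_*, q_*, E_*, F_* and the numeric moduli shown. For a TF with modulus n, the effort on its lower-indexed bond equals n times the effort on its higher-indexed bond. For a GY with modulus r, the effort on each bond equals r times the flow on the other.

bond 3 |Sf1  (Sf1 (Sf) sets flow on bond)
bond 2 |J2  (C1: C, integral causality)
bond 1 |TF1  (J2: bond 2 brought effort, rest push out)
bond 0 |J1  (through TF1, causality passes straight; one stroke at TF1)
bond 4 |I1  (J1: last free bond brings flow in)

dq_C1/dt = F_Sf1 + 2*p_I1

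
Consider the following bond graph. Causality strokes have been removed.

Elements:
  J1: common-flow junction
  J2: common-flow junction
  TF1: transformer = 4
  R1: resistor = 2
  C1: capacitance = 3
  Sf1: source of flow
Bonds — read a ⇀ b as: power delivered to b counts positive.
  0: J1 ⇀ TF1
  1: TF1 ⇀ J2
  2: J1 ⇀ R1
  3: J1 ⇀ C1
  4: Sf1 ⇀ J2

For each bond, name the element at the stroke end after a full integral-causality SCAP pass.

bond 0 stroke at TF1
bond 1 stroke at J2
bond 2 stroke at J1
bond 3 stroke at J1
bond 4 stroke at Sf1

b4 →Sf1  (Sf1 (Sf) sets flow on bond)
b1 →J2  (1-jn J2 has f-setter on 4)
b0 →TF1  (through TF1, causality passes straight; one stroke at TF1)
b2 →J1  (J1 flow already set via bond 0)
b3 →J1  (1-jn J1 has f-setter on 0)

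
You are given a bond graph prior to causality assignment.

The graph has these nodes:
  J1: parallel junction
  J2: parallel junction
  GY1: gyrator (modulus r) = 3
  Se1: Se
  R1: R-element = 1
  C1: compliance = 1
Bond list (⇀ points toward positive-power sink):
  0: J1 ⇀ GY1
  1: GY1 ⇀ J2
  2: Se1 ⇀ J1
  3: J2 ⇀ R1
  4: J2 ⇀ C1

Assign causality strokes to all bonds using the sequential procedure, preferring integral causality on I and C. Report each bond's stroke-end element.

b2 stroke→J1  (Se1 fixes effort; stroke away)
b0 stroke→GY1  (common-e at J1 fixed by 2)
b1 stroke→GY1  (GY1 both-in/both-out from 0)
b4 stroke→J2  (prefer integral on C1)
b3 stroke→R1  (0-jn J2 has e-setter on 4)

bond 0 stroke→GY1
bond 1 stroke→GY1
bond 2 stroke→J1
bond 3 stroke→R1
bond 4 stroke→J2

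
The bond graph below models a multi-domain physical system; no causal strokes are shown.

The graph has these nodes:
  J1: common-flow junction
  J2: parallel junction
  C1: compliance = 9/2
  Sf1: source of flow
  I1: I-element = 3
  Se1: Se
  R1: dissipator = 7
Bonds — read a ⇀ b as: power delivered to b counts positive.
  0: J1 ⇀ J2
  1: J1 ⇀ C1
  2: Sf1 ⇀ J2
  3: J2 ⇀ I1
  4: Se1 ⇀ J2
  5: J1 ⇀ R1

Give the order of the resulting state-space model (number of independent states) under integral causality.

bond 2 |Sf1  (Sf1: flow source, stroke at near end)
bond 4 |J2  (Se1: effort source, stroke at far end)
bond 0 |J1  (common-e at J2 fixed by 4)
bond 3 |I1  (J2: bond 4 brought effort, rest push out)
bond 1 |J1  (prefer integral on C1)
bond 5 |R1  (J1 needs exactly one f-in)

2  (C1, I1 all integral)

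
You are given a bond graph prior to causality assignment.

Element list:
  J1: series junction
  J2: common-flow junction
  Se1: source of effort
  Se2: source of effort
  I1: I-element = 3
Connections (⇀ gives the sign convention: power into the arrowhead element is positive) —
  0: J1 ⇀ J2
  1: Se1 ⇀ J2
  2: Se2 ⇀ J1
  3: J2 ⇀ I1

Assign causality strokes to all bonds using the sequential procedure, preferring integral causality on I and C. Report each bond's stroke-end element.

#1 stroke at J2  (Se1 fixes effort; stroke away)
#2 stroke at J1  (Se2 (Se) sets effort on bond)
#0 stroke at J2  (J1: last free bond brings flow in)
#3 stroke at I1  (closing 1-jn rule on J2)

β0 stroke→J2
β1 stroke→J2
β2 stroke→J1
β3 stroke→I1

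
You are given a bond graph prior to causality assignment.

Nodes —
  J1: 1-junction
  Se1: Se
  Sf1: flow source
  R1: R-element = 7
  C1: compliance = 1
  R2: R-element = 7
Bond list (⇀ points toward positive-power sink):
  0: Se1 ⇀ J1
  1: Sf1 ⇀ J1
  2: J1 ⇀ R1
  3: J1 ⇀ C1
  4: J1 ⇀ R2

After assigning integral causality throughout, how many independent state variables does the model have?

1  (C1 all integral)

#0 stroke→J1  (Se1 (Se) sets effort on bond)
#1 stroke→Sf1  (Sf1 (Sf) sets flow on bond)
#2 stroke→J1  (J1 flow already set via bond 1)
#3 stroke→J1  (common-f at J1 fixed by 1)
#4 stroke→J1  (common-f at J1 fixed by 1)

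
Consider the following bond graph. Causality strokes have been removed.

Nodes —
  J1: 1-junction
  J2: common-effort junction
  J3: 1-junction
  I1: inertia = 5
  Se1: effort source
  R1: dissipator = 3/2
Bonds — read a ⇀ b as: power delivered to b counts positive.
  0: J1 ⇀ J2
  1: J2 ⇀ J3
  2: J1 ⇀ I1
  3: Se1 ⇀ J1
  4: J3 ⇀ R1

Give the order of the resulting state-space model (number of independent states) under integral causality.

β3 stroke→J1  (source Se1 imposes e)
β2 stroke→I1  (I1 integral (f out))
β0 stroke→J1  (J1 flow already set via bond 2)
β1 stroke→J2  (J2: last free bond brings effort in)
β4 stroke→J3  (J3 flow already set via bond 1)

1  (I1 all integral)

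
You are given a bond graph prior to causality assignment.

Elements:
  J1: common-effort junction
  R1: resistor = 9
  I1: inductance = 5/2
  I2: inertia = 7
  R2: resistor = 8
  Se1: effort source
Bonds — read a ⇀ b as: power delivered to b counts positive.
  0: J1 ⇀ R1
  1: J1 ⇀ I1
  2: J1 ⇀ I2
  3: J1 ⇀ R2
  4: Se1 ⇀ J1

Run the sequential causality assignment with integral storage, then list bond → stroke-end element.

β4 |J1  (Se1 (Se) sets effort on bond)
β0 |R1  (0-jn J1 has e-setter on 4)
β1 |I1  (0-jn J1 has e-setter on 4)
β2 |I2  (0-jn J1 has e-setter on 4)
β3 |R2  (J1: bond 4 brought effort, rest push out)

#0 |R1
#1 |I1
#2 |I2
#3 |R2
#4 |J1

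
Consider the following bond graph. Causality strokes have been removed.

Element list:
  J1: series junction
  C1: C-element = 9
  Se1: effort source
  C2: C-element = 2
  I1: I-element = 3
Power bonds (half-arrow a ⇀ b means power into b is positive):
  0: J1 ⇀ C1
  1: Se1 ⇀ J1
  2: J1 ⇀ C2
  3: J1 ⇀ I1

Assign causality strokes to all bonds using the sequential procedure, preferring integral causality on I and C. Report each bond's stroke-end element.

bond 0 stroke→J1
bond 1 stroke→J1
bond 2 stroke→J1
bond 3 stroke→I1

β1 →J1  (source Se1 imposes e)
β0 →J1  (prefer integral on C1)
β2 →J1  (C2: C, integral causality)
β3 →I1  (closing 1-jn rule on J1)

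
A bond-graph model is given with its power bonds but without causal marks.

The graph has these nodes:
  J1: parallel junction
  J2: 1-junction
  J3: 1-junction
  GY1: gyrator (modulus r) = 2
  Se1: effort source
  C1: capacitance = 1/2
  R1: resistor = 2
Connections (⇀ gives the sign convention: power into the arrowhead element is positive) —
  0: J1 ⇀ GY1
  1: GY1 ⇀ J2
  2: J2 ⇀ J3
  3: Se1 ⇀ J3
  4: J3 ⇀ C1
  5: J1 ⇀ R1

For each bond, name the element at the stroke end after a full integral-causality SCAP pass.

β3 stroke at J3  (Se1 fixes effort; stroke away)
β4 stroke at J3  (prefer integral on C1)
β2 stroke at J2  (closing 1-jn rule on J3)
β1 stroke at GY1  (J2 needs exactly one f-in)
β0 stroke at GY1  (GY1 both-in/both-out from 1)
β5 stroke at J1  (J1 needs exactly one e-in)

bond 0 |GY1
bond 1 |GY1
bond 2 |J2
bond 3 |J3
bond 4 |J3
bond 5 |J1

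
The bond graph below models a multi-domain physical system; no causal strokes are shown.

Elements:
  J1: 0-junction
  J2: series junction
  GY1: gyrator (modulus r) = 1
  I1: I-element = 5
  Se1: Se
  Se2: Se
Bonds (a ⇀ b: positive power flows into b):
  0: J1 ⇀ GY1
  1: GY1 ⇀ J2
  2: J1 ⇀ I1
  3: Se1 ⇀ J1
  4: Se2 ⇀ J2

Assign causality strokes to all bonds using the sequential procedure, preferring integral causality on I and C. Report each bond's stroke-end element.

b3 stroke→J1  (source Se1 imposes e)
b4 stroke→J2  (Se2: effort source, stroke at far end)
b0 stroke→GY1  (common-e at J1 fixed by 3)
b2 stroke→I1  (0-jn J1 has e-setter on 3)
b1 stroke→GY1  (closing 1-jn rule on J2)

bond 0 |GY1
bond 1 |GY1
bond 2 |I1
bond 3 |J1
bond 4 |J2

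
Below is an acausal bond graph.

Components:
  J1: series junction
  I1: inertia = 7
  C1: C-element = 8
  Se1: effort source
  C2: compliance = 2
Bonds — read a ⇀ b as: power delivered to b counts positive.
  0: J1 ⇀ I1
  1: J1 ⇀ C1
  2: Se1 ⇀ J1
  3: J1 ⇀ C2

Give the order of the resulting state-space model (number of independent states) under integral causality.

3  (C1, C2, I1 all integral)

bond 2 |J1  (Se1: effort source, stroke at far end)
bond 0 |I1  (I1: I, integral causality)
bond 1 |J1  (J1: bond 0 brought flow, rest push out)
bond 3 |J1  (J1 flow already set via bond 0)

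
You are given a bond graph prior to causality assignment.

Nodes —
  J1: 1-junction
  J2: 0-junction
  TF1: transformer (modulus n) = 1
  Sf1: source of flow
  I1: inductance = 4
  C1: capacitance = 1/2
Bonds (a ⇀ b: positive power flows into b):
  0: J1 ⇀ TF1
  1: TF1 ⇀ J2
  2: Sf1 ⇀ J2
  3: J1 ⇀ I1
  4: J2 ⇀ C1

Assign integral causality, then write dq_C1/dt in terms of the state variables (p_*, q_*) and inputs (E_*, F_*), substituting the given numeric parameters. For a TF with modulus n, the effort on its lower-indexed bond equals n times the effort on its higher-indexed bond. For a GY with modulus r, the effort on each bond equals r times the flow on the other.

β2 stroke→Sf1  (Sf1 fixes flow; stroke at Sf1)
β3 stroke→I1  (I1: I, integral causality)
β0 stroke→J1  (common-f at J1 fixed by 3)
β1 stroke→TF1  (TF1: transformer flips bond 0)
β4 stroke→J2  (closing 0-jn rule on J2)

dq_C1/dt = F_Sf1 + p_I1/4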